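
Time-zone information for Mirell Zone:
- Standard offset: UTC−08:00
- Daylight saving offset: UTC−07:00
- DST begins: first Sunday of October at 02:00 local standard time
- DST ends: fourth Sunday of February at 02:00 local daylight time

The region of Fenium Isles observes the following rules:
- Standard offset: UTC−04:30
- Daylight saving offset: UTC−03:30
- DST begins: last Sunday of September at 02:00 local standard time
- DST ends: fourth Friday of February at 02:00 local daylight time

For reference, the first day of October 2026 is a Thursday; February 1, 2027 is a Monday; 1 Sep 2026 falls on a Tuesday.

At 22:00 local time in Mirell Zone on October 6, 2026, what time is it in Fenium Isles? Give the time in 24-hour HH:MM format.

1 October 2026 is a Thursday, so the first Sunday is October 4.
1 February 2027 is a Monday, so the first Sunday is February 7 and the fourth is February 28.
Daylight saving runs 4 October 2026 – 28 February 2027; October 6, 2026 is inside that window, so Mirell Zone is at UTC−07:00.
22:00 Mirell Zone + 7h = 05:00 UTC (rolling into the next day, 7 October 2026).
1 September 2026 is a Tuesday, so Sundays fall on 6, 13, 20, 27; the last is September 27.
1 February 2027 is a Monday, so the first Friday is February 5 and the fourth is February 26.
At the standard offset (UTC−04:30), 05:00 UTC − 4h30m = 00:30 Fenium Isles standard time.
The standard-time date in Fenium Isles, October 7, 2026, falls between 27 September 2026 and 26 February 2027, so daylight saving is in effect and Fenium Isles is at UTC−03:30.
05:00 UTC − 3h30m = 01:30 Fenium Isles.

01:30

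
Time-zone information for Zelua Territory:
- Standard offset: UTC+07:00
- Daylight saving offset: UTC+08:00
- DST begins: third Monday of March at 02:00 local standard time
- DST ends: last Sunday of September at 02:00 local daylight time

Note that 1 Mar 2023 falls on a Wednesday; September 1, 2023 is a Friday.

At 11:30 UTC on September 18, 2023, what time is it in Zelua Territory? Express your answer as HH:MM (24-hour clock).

1 March 2023 is a Wednesday, so the first Monday is March 6 and the third is March 20.
1 September 2023 is a Friday, so Sundays fall on 3, 10, 17, 24; the last is September 24.
At the standard offset (UTC+07:00), 11:30 UTC + 7h = 18:30 Zelua Territory standard time.
Daylight saving runs 20 March – 24 September; the standard-time date in Zelua Territory, September 18, 2023, is inside that window, so Zelua Territory is at UTC+08:00.
11:30 UTC + 8h = 19:30 local.

19:30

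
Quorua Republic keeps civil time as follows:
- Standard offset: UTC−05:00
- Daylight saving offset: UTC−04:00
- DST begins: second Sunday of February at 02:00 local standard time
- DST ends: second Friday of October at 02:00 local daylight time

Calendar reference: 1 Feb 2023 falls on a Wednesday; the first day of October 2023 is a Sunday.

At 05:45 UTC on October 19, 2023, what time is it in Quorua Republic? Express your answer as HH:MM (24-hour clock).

00:45

1 February 2023 is a Wednesday, so the first Sunday is February 5 and the second is February 12.
1 October 2023 is a Sunday, so the first Friday is October 6 and the second is October 13.
At the standard offset (UTC−05:00), 05:45 UTC − 5h = 00:45 Quorua Republic standard time.
The standard-time date in Quorua Republic, October 19, 2023, is outside the daylight-saving period (12 February – 13 October), so Quorua Republic is on standard time, UTC−05:00.
05:45 UTC − 5h = 00:45 local.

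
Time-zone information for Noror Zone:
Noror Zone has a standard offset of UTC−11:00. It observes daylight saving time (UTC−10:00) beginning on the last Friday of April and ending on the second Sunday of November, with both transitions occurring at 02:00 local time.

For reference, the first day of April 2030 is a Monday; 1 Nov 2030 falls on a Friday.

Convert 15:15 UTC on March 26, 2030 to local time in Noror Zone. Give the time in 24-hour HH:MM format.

04:15

1 April 2030 is a Monday, so Fridays fall on 5, 12, 19, 26; the last is April 26.
1 November 2030 is a Friday, so the first Sunday is November 3 and the second is November 10.
At the standard offset (UTC−11:00), 15:15 UTC − 11h = 04:15 Noror Zone standard time.
Daylight saving runs 26 April – 10 November; the standard-time date in Noror Zone, March 26, 2030, is outside that window, so Noror Zone is on standard time at UTC−11:00.
15:15 UTC − 11h = 04:15 local.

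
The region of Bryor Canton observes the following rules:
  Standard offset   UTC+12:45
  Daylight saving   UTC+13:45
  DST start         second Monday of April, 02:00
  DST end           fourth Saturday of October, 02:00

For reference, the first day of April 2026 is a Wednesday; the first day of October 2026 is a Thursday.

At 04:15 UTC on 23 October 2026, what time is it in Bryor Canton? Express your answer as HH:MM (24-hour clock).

1 April 2026 is a Wednesday, so the first Monday is April 6 and the second is April 13.
1 October 2026 is a Thursday, so the first Saturday is October 3 and the fourth is October 24.
At the standard offset (UTC+12:45), 04:15 UTC + 12h45m = 17:00 Bryor Canton standard time.
Daylight saving runs 13 April – 24 October; the standard-time date in Bryor Canton, 23 October 2026, is inside that window, so Bryor Canton is at UTC+13:45.
04:15 UTC + 13h45m = 18:00 local.

18:00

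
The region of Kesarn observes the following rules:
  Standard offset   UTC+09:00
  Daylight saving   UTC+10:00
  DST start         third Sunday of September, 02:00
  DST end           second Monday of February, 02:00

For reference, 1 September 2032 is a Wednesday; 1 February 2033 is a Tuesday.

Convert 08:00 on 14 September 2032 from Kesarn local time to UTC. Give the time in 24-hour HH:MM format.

23:00

1 September 2032 is a Wednesday, so the first Sunday is September 5 and the third is September 19.
1 February 2033 is a Tuesday, so the first Monday is February 7 and the second is February 14.
14 September 2032 does not fall between 19 September 2032 and 14 February 2033, so daylight saving is not in effect and Kesarn is at UTC+09:00.
08:00 local − 9h = 23:00 UTC (rolling into the previous day, 13 September 2032).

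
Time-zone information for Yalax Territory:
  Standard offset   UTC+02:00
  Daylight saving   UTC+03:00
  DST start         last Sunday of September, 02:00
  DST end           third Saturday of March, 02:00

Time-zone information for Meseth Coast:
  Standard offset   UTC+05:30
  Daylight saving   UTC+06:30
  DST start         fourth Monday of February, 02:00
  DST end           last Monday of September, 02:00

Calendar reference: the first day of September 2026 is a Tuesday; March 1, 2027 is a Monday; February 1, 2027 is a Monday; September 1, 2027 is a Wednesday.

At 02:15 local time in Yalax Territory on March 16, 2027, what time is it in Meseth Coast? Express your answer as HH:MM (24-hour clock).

05:45

1 September 2026 is a Tuesday, so Sundays fall on 6, 13, 20, 27; the last is September 27.
1 March 2027 is a Monday, so the first Saturday is March 6 and the third is March 20.
March 16, 2027 falls between 27 September 2026 and 20 March 2027, so daylight saving is in effect and Yalax Territory is at UTC+03:00.
02:15 Yalax Territory − 3h = 23:15 UTC (rolling into the previous day, 15 March 2027).
1 February 2027 is a Monday, so the first Monday is February 1 and the fourth is February 22.
1 September 2027 is a Wednesday, so Mondays fall on 6, 13, 20, 27; the last is September 27.
At the standard offset (UTC+05:30), 23:15 UTC + 5h30m = 04:45 Meseth Coast standard time (rolling into the next day, 16 March 2027).
The standard-time date in Meseth Coast, March 16, 2027, falls between 22 February and 27 September, so daylight saving is in effect and Meseth Coast is at UTC+06:30.
23:15 UTC + 6h30m = 05:45 Meseth Coast (rolling into the next day, 16 March 2027).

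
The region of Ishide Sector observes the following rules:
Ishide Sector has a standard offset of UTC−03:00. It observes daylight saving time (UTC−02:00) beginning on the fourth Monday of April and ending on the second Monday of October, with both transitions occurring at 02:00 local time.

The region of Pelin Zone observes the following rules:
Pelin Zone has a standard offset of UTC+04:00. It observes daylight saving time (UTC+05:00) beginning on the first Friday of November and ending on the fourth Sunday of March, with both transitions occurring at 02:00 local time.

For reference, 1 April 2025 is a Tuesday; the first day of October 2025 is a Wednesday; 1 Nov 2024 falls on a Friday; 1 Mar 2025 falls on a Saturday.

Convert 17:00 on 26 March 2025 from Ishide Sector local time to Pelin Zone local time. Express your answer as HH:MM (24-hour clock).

1 April 2025 is a Tuesday, so the first Monday is April 7 and the fourth is April 28.
1 October 2025 is a Wednesday, so the first Monday is October 6 and the second is October 13.
Daylight saving runs 28 April – 13 October; 26 March 2025 is outside that window, so Ishide Sector is on standard time at UTC−03:00.
17:00 Ishide Sector + 3h = 20:00 UTC.
1 November 2024 is a Friday, so the first Friday is November 1.
1 March 2025 is a Saturday, so the first Sunday is March 2 and the fourth is March 23.
At the standard offset (UTC+04:00), 20:00 UTC + 4h = 00:00 Pelin Zone standard time (rolling into the next day, 27 March 2025).
The standard-time date in Pelin Zone, 27 March 2025, is outside the daylight-saving period (1 November 2024 – 23 March 2025), so Pelin Zone is on standard time, UTC+04:00.
20:00 UTC + 4h = 00:00 Pelin Zone (rolling into the next day, 27 March 2025).

00:00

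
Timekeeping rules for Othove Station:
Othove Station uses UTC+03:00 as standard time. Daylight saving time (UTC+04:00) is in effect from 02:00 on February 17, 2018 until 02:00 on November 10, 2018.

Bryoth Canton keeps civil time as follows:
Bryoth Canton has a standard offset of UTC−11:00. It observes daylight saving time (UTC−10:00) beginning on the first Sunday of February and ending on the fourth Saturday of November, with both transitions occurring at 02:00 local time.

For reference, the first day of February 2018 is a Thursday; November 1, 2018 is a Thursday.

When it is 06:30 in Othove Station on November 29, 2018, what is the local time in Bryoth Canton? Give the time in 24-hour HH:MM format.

November 29, 2018 is outside the daylight-saving period (17 February – 10 November), so Othove Station is on standard time, UTC+03:00.
06:30 Othove Station − 3h = 03:30 UTC.
1 February 2018 is a Thursday, so the first Sunday is February 4.
1 November 2018 is a Thursday, so the first Saturday is November 3 and the fourth is November 24.
At the standard offset (UTC−11:00), 03:30 UTC − 11h = 16:30 Bryoth Canton standard time (rolling into the previous day, 28 November 2018).
The standard-time date in Bryoth Canton, November 28, 2018, is outside the daylight-saving period (4 February – 24 November), so Bryoth Canton is on standard time, UTC−11:00.
03:30 UTC − 11h = 16:30 Bryoth Canton (rolling into the previous day, 28 November 2018).

16:30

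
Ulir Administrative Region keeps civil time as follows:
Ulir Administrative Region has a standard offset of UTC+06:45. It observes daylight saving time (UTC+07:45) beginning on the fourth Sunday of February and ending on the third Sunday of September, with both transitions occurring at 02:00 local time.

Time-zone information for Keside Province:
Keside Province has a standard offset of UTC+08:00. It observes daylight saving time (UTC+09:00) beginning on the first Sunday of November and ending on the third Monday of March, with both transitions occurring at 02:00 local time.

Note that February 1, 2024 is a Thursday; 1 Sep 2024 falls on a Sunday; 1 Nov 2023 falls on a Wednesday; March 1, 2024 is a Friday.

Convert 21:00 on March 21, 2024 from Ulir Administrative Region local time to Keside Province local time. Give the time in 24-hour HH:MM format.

1 February 2024 is a Thursday, so the first Sunday is February 4 and the fourth is February 25.
1 September 2024 is a Sunday, so the first Sunday is September 1 and the third is September 15.
March 21, 2024 lies within the daylight-saving period (25 February – 15 September), so Ulir Administrative Region is on daylight time, UTC+07:45.
21:00 Ulir Administrative Region − 7h45m = 13:15 UTC.
1 November 2023 is a Wednesday, so the first Sunday is November 5.
1 March 2024 is a Friday, so the first Monday is March 4 and the third is March 18.
At the standard offset (UTC+08:00), 13:15 UTC + 8h = 21:15 Keside Province standard time.
The standard-time date in Keside Province, March 21, 2024, is outside the daylight-saving period (5 November 2023 – 18 March 2024), so Keside Province is on standard time, UTC+08:00.
13:15 UTC + 8h = 21:15 Keside Province.

21:15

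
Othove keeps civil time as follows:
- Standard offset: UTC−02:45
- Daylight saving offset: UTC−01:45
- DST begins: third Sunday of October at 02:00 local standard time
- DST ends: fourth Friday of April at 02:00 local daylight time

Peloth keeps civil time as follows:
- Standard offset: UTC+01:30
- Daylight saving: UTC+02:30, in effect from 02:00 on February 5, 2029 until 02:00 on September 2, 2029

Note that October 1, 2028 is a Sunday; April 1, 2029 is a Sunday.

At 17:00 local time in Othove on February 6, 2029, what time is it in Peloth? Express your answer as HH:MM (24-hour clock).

21:15

1 October 2028 is a Sunday, so the first Sunday is October 1 and the third is October 15.
1 April 2029 is a Sunday, so the first Friday is April 6 and the fourth is April 27.
February 6, 2029 falls between 15 October 2028 and 27 April 2029, so daylight saving is in effect and Othove is at UTC−01:45.
17:00 Othove + 1h45m = 18:45 UTC.
At the standard offset (UTC+01:30), 18:45 UTC + 1h30m = 20:15 Peloth standard time.
The standard-time date in Peloth, February 6, 2029, falls between 5 February and 2 September, so daylight saving is in effect and Peloth is at UTC+02:30.
18:45 UTC + 2h30m = 21:15 Peloth.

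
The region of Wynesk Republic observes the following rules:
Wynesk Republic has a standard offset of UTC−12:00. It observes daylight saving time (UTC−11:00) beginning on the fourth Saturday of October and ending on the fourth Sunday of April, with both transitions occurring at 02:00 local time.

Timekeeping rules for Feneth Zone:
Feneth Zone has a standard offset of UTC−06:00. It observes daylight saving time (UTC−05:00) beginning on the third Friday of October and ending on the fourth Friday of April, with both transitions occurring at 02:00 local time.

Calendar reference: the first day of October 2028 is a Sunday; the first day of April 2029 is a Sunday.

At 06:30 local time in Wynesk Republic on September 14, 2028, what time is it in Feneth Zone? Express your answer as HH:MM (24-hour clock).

12:30

1 October 2028 is a Sunday, so the first Saturday is October 7 and the fourth is October 28.
1 April 2029 is a Sunday, so the first Sunday is April 1 and the fourth is April 22.
September 14, 2028 does not fall between 28 October 2028 and 22 April 2029, so daylight saving is not in effect and Wynesk Republic is at UTC−12:00.
06:30 Wynesk Republic + 12h = 18:30 UTC.
1 October 2028 is a Sunday, so the first Friday is October 6 and the third is October 20.
1 April 2029 is a Sunday, so the first Friday is April 6 and the fourth is April 27.
At the standard offset (UTC−06:00), 18:30 UTC − 6h = 12:30 Feneth Zone standard time.
The standard-time date in Feneth Zone, September 14, 2028, does not fall between 20 October 2028 and 27 April 2029, so daylight saving is not in effect and Feneth Zone is at UTC−06:00.
18:30 UTC − 6h = 12:30 Feneth Zone.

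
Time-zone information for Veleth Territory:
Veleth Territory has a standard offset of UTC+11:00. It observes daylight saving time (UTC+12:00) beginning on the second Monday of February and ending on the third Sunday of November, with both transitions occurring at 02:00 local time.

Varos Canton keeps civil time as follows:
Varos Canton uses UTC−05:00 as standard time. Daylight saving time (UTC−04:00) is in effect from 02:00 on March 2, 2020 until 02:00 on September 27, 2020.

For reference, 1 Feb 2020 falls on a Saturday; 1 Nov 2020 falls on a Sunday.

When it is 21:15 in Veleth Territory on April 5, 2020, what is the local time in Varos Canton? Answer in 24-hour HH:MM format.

1 February 2020 is a Saturday, so the first Monday is February 3 and the second is February 10.
1 November 2020 is a Sunday, so the first Sunday is November 1 and the third is November 15.
Daylight saving runs 10 February – 15 November; April 5, 2020 is inside that window, so Veleth Territory is at UTC+12:00.
21:15 Veleth Territory − 12h = 09:15 UTC.
At the standard offset (UTC−05:00), 09:15 UTC − 5h = 04:15 Varos Canton standard time.
Daylight saving runs 2 March – 27 September; the standard-time date in Varos Canton, April 5, 2020, is inside that window, so Varos Canton is at UTC−04:00.
09:15 UTC − 4h = 05:15 Varos Canton.

05:15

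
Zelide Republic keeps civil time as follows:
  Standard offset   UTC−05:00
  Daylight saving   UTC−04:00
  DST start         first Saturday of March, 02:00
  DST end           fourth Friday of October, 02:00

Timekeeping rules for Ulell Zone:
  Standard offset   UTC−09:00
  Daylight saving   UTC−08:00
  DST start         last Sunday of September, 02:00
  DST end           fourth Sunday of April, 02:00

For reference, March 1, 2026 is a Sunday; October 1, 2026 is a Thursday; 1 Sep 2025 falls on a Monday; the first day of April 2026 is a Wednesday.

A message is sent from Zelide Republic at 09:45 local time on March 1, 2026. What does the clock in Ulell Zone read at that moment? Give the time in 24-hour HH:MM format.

06:45

1 March 2026 is a Sunday, so the first Saturday is March 7.
1 October 2026 is a Thursday, so the first Friday is October 2 and the fourth is October 23.
March 1, 2026 is outside the daylight-saving period (7 March – 23 October), so Zelide Republic is on standard time, UTC−05:00.
09:45 Zelide Republic + 5h = 14:45 UTC.
1 September 2025 is a Monday, so Sundays fall on 7, 14, 21, 28; the last is September 28.
1 April 2026 is a Wednesday, so the first Sunday is April 5 and the fourth is April 26.
At the standard offset (UTC−09:00), 14:45 UTC − 9h = 05:45 Ulell Zone standard time.
The standard-time date in Ulell Zone, March 1, 2026, falls between 28 September 2025 and 26 April 2026, so daylight saving is in effect and Ulell Zone is at UTC−08:00.
14:45 UTC − 8h = 06:45 Ulell Zone.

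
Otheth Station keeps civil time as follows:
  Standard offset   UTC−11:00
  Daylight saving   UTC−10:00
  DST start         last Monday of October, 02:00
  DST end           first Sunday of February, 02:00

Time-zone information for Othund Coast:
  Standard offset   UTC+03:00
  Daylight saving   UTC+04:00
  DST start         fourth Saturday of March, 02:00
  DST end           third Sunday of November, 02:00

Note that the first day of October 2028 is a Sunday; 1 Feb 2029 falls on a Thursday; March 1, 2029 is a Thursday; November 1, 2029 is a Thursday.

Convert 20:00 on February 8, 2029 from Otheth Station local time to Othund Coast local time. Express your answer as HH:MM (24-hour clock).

10:00

1 October 2028 is a Sunday, so Mondays fall on 2, 9, 16, 23, 30; the last is October 30.
1 February 2029 is a Thursday, so the first Sunday is February 4.
February 8, 2029 does not fall between 30 October 2028 and 4 February 2029, so daylight saving is not in effect and Otheth Station is at UTC−11:00.
20:00 Otheth Station + 11h = 07:00 UTC (rolling into the next day, 9 February 2029).
1 March 2029 is a Thursday, so the first Saturday is March 3 and the fourth is March 24.
1 November 2029 is a Thursday, so the first Sunday is November 4 and the third is November 18.
At the standard offset (UTC+03:00), 07:00 UTC + 3h = 10:00 Othund Coast standard time.
The standard-time date in Othund Coast, February 9, 2029, does not fall between 24 March and 18 November, so daylight saving is not in effect and Othund Coast is at UTC+03:00.
07:00 UTC + 3h = 10:00 Othund Coast.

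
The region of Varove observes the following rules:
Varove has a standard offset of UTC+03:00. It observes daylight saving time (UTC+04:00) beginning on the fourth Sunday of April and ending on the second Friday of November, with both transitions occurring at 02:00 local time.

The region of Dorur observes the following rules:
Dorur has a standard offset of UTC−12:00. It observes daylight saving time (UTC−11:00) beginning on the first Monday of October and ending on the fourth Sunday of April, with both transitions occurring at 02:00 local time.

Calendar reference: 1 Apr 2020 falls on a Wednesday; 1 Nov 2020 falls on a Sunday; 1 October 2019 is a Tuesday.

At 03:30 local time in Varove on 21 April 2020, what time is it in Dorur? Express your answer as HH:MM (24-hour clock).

13:30

1 April 2020 is a Wednesday, so the first Sunday is April 5 and the fourth is April 26.
1 November 2020 is a Sunday, so the first Friday is November 6 and the second is November 13.
21 April 2020 does not fall between 26 April and 13 November, so daylight saving is not in effect and Varove is at UTC+03:00.
03:30 Varove − 3h = 00:30 UTC.
1 October 2019 is a Tuesday, so the first Monday is October 7.
1 April 2020 is a Wednesday, so the first Sunday is April 5 and the fourth is April 26.
At the standard offset (UTC−12:00), 00:30 UTC − 12h = 12:30 Dorur standard time (rolling into the previous day, 20 April 2020).
The standard-time date in Dorur, 20 April 2020, lies within the daylight-saving period (7 October 2019 – 26 April 2020), so Dorur is on daylight time, UTC−11:00.
00:30 UTC − 11h = 13:30 Dorur (rolling into the previous day, 20 April 2020).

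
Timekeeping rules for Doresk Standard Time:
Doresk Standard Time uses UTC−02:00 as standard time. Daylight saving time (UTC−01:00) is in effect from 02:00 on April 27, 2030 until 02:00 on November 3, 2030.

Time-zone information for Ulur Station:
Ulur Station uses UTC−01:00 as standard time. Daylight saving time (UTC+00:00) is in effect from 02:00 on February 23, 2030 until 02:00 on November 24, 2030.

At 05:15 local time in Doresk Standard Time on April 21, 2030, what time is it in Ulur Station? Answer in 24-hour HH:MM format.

April 21, 2030 is outside the daylight-saving period (27 April – 3 November), so Doresk Standard Time is on standard time, UTC−02:00.
05:15 Doresk Standard Time + 2h = 07:15 UTC.
At the standard offset (UTC−01:00), 07:15 UTC − 1h = 06:15 Ulur Station standard time.
Daylight saving runs 23 February – 24 November; the standard-time date in Ulur Station, April 21, 2030, is inside that window, so Ulur Station is at UTC+00:00.
07:15 UTC + 0h = 07:15 Ulur Station.

07:15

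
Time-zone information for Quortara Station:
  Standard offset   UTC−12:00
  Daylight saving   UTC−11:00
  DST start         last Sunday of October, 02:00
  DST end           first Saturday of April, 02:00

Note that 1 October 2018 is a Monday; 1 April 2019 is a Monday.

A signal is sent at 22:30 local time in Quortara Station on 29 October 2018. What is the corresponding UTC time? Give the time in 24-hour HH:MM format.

1 October 2018 is a Monday, so Sundays fall on 7, 14, 21, 28; the last is October 28.
1 April 2019 is a Monday, so the first Saturday is April 6.
29 October 2018 lies within the daylight-saving period (28 October 2018 – 6 April 2019), so Quortara Station is on daylight time, UTC−11:00.
22:30 local + 11h = 09:30 UTC (rolling into the next day, 30 October 2018).

09:30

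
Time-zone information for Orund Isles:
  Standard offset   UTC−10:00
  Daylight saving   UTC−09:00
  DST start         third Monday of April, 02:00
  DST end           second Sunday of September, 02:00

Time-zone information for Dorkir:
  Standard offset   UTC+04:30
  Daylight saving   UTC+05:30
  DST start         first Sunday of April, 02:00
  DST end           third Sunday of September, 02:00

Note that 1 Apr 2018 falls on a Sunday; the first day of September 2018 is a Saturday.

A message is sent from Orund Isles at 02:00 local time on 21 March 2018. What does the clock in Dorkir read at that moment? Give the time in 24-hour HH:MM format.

16:30

1 April 2018 is a Sunday, so the first Monday is April 2 and the third is April 16.
1 September 2018 is a Saturday, so the first Sunday is September 2 and the second is September 9.
Daylight saving runs 16 April – 9 September; 21 March 2018 is outside that window, so Orund Isles is on standard time at UTC−10:00.
02:00 Orund Isles + 10h = 12:00 UTC.
1 April 2018 is a Sunday, so the first Sunday is April 1.
1 September 2018 is a Saturday, so the first Sunday is September 2 and the third is September 16.
At the standard offset (UTC+04:30), 12:00 UTC + 4h30m = 16:30 Dorkir standard time.
Daylight saving runs 1 April – 16 September; the standard-time date in Dorkir, 21 March 2018, is outside that window, so Dorkir is on standard time at UTC+04:30.
12:00 UTC + 4h30m = 16:30 Dorkir.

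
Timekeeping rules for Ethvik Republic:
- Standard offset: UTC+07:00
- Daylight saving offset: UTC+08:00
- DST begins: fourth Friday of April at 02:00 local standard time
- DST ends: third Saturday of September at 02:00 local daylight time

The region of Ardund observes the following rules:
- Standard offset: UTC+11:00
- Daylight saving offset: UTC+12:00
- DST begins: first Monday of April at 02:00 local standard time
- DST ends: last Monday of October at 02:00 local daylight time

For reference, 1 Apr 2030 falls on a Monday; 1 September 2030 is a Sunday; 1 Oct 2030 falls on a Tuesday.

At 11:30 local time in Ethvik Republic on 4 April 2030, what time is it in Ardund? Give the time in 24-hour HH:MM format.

16:30

1 April 2030 is a Monday, so the first Friday is April 5 and the fourth is April 26.
1 September 2030 is a Sunday, so the first Saturday is September 7 and the third is September 21.
4 April 2030 is outside the daylight-saving period (26 April – 21 September), so Ethvik Republic is on standard time, UTC+07:00.
11:30 Ethvik Republic − 7h = 04:30 UTC.
1 April 2030 is a Monday, so the first Monday is April 1.
1 October 2030 is a Tuesday, so Mondays fall on 7, 14, 21, 28; the last is October 28.
At the standard offset (UTC+11:00), 04:30 UTC + 11h = 15:30 Ardund standard time.
The standard-time date in Ardund, 4 April 2030, falls between 1 April and 28 October, so daylight saving is in effect and Ardund is at UTC+12:00.
04:30 UTC + 12h = 16:30 Ardund.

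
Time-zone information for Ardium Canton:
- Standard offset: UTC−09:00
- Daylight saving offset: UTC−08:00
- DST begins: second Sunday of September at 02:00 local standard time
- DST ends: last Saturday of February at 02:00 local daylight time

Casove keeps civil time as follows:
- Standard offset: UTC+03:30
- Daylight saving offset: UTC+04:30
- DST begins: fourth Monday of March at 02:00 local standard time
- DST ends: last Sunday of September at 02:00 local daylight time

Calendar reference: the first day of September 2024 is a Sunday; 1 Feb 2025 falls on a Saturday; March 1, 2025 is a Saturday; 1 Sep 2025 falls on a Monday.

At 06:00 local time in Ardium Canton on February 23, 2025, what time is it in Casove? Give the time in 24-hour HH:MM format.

1 September 2024 is a Sunday, so the first Sunday is September 1 and the second is September 8.
1 February 2025 is a Saturday, so Saturdays fall on 1, 8, 15, 22; the last is February 22.
February 23, 2025 does not fall between 8 September 2024 and 22 February 2025, so daylight saving is not in effect and Ardium Canton is at UTC−09:00.
06:00 Ardium Canton + 9h = 15:00 UTC.
1 March 2025 is a Saturday, so the first Monday is March 3 and the fourth is March 24.
1 September 2025 is a Monday, so Sundays fall on 7, 14, 21, 28; the last is September 28.
At the standard offset (UTC+03:30), 15:00 UTC + 3h30m = 18:30 Casove standard time.
The standard-time date in Casove, February 23, 2025, is outside the daylight-saving period (24 March – 28 September), so Casove is on standard time, UTC+03:30.
15:00 UTC + 3h30m = 18:30 Casove.

18:30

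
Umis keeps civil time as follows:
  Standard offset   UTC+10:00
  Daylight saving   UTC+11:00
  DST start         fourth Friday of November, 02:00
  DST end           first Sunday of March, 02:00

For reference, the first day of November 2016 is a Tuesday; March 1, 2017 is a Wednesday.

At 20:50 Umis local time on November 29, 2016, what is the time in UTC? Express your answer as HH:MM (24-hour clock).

1 November 2016 is a Tuesday, so the first Friday is November 4 and the fourth is November 25.
1 March 2017 is a Wednesday, so the first Sunday is March 5.
Daylight saving runs 25 November 2016 – 5 March 2017; November 29, 2016 is inside that window, so Umis is at UTC+11:00.
20:50 local − 11h = 09:50 UTC.

09:50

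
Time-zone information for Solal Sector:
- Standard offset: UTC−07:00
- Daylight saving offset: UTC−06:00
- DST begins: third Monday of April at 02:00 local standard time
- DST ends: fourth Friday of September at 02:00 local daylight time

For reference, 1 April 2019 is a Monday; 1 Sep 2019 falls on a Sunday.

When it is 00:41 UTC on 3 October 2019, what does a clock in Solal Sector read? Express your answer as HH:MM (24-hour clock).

17:41

1 April 2019 is a Monday, so the first Monday is April 1 and the third is April 15.
1 September 2019 is a Sunday, so the first Friday is September 6 and the fourth is September 27.
At the standard offset (UTC−07:00), 00:41 UTC − 7h = 17:41 Solal Sector standard time (rolling into the previous day, 2 October 2019).
The standard-time date in Solal Sector, 2 October 2019, does not fall between 15 April and 27 September, so daylight saving is not in effect and Solal Sector is at UTC−07:00.
00:41 UTC − 7h = 17:41 local (rolling into the previous day, 2 October 2019).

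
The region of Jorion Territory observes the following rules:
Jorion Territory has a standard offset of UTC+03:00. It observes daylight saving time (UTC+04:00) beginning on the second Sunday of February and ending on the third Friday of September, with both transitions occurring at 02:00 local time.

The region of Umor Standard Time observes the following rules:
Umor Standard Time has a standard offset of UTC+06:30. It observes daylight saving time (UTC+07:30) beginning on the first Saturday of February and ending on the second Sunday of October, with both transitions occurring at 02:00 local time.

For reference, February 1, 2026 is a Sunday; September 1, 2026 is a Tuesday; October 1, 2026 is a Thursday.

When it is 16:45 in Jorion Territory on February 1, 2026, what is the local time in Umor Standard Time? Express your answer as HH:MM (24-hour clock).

1 February 2026 is a Sunday, so the first Sunday is February 1 and the second is February 8.
1 September 2026 is a Tuesday, so the first Friday is September 4 and the third is September 18.
Daylight saving runs 8 February – 18 September; February 1, 2026 is outside that window, so Jorion Territory is on standard time at UTC+03:00.
16:45 Jorion Territory − 3h = 13:45 UTC.
1 February 2026 is a Sunday, so the first Saturday is February 7.
1 October 2026 is a Thursday, so the first Sunday is October 4 and the second is October 11.
At the standard offset (UTC+06:30), 13:45 UTC + 6h30m = 20:15 Umor Standard Time standard time.
Daylight saving runs 7 February – 11 October; the standard-time date in Umor Standard Time, February 1, 2026, is outside that window, so Umor Standard Time is on standard time at UTC+06:30.
13:45 UTC + 6h30m = 20:15 Umor Standard Time.

20:15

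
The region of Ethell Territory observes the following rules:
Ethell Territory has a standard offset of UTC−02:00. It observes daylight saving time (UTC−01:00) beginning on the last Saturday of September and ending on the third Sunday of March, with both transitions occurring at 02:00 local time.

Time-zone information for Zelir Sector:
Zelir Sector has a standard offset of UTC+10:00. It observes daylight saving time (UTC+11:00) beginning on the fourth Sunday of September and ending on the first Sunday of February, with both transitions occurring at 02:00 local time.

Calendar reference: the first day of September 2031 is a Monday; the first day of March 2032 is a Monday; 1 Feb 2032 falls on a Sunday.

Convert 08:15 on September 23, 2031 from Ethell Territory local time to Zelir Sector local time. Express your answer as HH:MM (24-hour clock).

1 September 2031 is a Monday, so Saturdays fall on 6, 13, 20, 27; the last is September 27.
1 March 2032 is a Monday, so the first Sunday is March 7 and the third is March 21.
September 23, 2031 does not fall between 27 September 2031 and 21 March 2032, so daylight saving is not in effect and Ethell Territory is at UTC−02:00.
08:15 Ethell Territory + 2h = 10:15 UTC.
1 September 2031 is a Monday, so the first Sunday is September 7 and the fourth is September 28.
1 February 2032 is a Sunday, so the first Sunday is February 1.
At the standard offset (UTC+10:00), 10:15 UTC + 10h = 20:15 Zelir Sector standard time.
The standard-time date in Zelir Sector, September 23, 2031, is outside the daylight-saving period (28 September 2031 – 1 February 2032), so Zelir Sector is on standard time, UTC+10:00.
10:15 UTC + 10h = 20:15 Zelir Sector.

20:15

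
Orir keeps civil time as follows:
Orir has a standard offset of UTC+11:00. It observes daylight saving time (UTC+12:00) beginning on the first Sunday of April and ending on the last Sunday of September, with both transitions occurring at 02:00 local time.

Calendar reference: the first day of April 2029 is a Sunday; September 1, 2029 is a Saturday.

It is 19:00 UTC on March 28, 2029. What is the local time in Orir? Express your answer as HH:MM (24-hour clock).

06:00

1 April 2029 is a Sunday, so the first Sunday is April 1.
1 September 2029 is a Saturday, so Sundays fall on 2, 9, 16, 23, 30; the last is September 30.
At the standard offset (UTC+11:00), 19:00 UTC + 11h = 06:00 Orir standard time (rolling into the next day, 29 March 2029).
The standard-time date in Orir, March 29, 2029, does not fall between 1 April and 30 September, so daylight saving is not in effect and Orir is at UTC+11:00.
19:00 UTC + 11h = 06:00 local (rolling into the next day, 29 March 2029).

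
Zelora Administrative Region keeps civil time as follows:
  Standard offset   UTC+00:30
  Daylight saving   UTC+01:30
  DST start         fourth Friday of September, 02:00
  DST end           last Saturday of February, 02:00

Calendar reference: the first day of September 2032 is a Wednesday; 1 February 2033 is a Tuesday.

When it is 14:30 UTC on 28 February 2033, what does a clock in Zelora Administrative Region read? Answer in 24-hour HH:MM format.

1 September 2032 is a Wednesday, so the first Friday is September 3 and the fourth is September 24.
1 February 2033 is a Tuesday, so Saturdays fall on 5, 12, 19, 26; the last is February 26.
At the standard offset (UTC+00:30), 14:30 UTC + 0h30m = 15:00 Zelora Administrative Region standard time.
The standard-time date in Zelora Administrative Region, 28 February 2033, does not fall between 24 September 2032 and 26 February 2033, so daylight saving is not in effect and Zelora Administrative Region is at UTC+00:30.
14:30 UTC + 0h30m = 15:00 local.

15:00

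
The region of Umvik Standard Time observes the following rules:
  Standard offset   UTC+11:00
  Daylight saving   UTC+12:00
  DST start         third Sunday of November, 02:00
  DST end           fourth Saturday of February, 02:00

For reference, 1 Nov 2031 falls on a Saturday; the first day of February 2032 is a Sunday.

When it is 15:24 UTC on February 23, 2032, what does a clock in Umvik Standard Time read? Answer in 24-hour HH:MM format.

1 November 2031 is a Saturday, so the first Sunday is November 2 and the third is November 16.
1 February 2032 is a Sunday, so the first Saturday is February 7 and the fourth is February 28.
At the standard offset (UTC+11:00), 15:24 UTC + 11h = 02:24 Umvik Standard Time standard time (rolling into the next day, 24 February 2032).
The standard-time date in Umvik Standard Time, February 24, 2032, falls between 16 November 2031 and 28 February 2032, so daylight saving is in effect and Umvik Standard Time is at UTC+12:00.
15:24 UTC + 12h = 03:24 local (rolling into the next day, 24 February 2032).

03:24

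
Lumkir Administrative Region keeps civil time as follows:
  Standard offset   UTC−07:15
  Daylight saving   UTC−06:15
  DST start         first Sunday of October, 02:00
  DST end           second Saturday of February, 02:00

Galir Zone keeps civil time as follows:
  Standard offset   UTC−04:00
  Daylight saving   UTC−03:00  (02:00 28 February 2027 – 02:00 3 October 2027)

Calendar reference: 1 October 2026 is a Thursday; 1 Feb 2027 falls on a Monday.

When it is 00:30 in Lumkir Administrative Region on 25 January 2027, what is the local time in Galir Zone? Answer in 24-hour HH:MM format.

02:45

1 October 2026 is a Thursday, so the first Sunday is October 4.
1 February 2027 is a Monday, so the first Saturday is February 6 and the second is February 13.
25 January 2027 falls between 4 October 2026 and 13 February 2027, so daylight saving is in effect and Lumkir Administrative Region is at UTC−06:15.
00:30 Lumkir Administrative Region + 6h15m = 06:45 UTC.
At the standard offset (UTC−04:00), 06:45 UTC − 4h = 02:45 Galir Zone standard time.
Daylight saving runs 28 February – 3 October; the standard-time date in Galir Zone, 25 January 2027, is outside that window, so Galir Zone is on standard time at UTC−04:00.
06:45 UTC − 4h = 02:45 Galir Zone.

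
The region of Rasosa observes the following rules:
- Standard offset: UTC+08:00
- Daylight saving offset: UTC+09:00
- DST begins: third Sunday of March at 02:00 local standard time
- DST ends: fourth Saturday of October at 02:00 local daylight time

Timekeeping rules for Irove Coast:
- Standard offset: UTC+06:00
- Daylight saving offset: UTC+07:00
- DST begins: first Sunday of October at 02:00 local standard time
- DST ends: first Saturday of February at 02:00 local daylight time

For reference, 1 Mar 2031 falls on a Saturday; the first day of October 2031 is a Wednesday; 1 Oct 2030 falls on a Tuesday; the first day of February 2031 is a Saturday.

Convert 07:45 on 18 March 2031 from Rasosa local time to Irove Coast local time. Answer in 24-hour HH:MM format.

04:45

1 March 2031 is a Saturday, so the first Sunday is March 2 and the third is March 16.
1 October 2031 is a Wednesday, so the first Saturday is October 4 and the fourth is October 25.
18 March 2031 falls between 16 March and 25 October, so daylight saving is in effect and Rasosa is at UTC+09:00.
07:45 Rasosa − 9h = 22:45 UTC (rolling into the previous day, 17 March 2031).
1 October 2030 is a Tuesday, so the first Sunday is October 6.
1 February 2031 is a Saturday, so the first Saturday is February 1.
At the standard offset (UTC+06:00), 22:45 UTC + 6h = 04:45 Irove Coast standard time (rolling into the next day, 18 March 2031).
The standard-time date in Irove Coast, 18 March 2031, does not fall between 6 October 2030 and 1 February 2031, so daylight saving is not in effect and Irove Coast is at UTC+06:00.
22:45 UTC + 6h = 04:45 Irove Coast (rolling into the next day, 18 March 2031).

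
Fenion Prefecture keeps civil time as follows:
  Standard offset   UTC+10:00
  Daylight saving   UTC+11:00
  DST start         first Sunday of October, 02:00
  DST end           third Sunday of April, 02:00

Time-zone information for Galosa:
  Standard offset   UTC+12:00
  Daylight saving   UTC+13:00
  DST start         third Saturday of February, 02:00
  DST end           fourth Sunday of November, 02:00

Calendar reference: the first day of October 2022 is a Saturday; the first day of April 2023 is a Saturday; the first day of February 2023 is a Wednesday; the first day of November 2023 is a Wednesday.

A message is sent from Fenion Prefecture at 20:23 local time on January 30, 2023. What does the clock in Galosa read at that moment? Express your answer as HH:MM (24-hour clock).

1 October 2022 is a Saturday, so the first Sunday is October 2.
1 April 2023 is a Saturday, so the first Sunday is April 2 and the third is April 16.
January 30, 2023 falls between 2 October 2022 and 16 April 2023, so daylight saving is in effect and Fenion Prefecture is at UTC+11:00.
20:23 Fenion Prefecture − 11h = 09:23 UTC.
1 February 2023 is a Wednesday, so the first Saturday is February 4 and the third is February 18.
1 November 2023 is a Wednesday, so the first Sunday is November 5 and the fourth is November 26.
At the standard offset (UTC+12:00), 09:23 UTC + 12h = 21:23 Galosa standard time.
The standard-time date in Galosa, January 30, 2023, does not fall between 18 February and 26 November, so daylight saving is not in effect and Galosa is at UTC+12:00.
09:23 UTC + 12h = 21:23 Galosa.

21:23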